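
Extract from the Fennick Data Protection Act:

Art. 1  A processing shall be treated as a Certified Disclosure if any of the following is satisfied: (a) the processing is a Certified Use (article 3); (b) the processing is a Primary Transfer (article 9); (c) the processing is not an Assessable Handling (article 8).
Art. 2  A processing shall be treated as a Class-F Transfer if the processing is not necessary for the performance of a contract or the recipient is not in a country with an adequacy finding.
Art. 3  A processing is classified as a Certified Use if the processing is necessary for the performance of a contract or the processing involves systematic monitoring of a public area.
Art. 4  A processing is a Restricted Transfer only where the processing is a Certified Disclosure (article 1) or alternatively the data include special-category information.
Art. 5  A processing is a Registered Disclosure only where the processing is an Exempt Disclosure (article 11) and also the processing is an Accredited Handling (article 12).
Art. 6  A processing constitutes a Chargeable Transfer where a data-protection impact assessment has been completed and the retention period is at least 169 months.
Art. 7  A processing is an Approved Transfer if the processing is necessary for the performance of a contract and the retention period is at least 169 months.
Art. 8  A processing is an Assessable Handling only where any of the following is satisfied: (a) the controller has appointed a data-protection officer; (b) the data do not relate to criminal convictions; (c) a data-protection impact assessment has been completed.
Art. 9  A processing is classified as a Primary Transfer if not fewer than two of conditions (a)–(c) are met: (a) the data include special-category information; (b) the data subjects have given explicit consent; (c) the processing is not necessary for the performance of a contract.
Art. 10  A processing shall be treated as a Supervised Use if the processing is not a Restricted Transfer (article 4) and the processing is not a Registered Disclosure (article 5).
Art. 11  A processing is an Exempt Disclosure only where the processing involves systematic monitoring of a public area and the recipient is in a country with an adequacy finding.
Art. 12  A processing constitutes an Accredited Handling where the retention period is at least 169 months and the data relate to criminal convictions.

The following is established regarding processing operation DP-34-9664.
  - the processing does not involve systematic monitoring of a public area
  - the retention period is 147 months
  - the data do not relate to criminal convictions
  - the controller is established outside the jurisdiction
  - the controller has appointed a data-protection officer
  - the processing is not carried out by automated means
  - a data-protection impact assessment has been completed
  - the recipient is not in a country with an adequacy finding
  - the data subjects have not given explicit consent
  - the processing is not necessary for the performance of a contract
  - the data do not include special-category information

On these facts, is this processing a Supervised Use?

article 3 — Certified Use: [the processing is necessary for the performance of a contract? no] OR [the processing involves systematic monitoring of a public area? no] → not satisfied.
article 9 — Primary Transfer: the data include special-category information? no; the data subjects have given explicit consent? no; the processing is not necessary for the performance of a contract? yes — 1 of 3 hold (need ≥2) → not satisfied.
article 8 — Assessable Handling: [the controller has appointed a data-protection officer? yes] OR [the data do not relate to criminal convictions? yes] OR [a data-protection impact assessment has been completed? yes] → satisfied.
article 1 — Certified Disclosure: [Certified Use (article 3)? no] OR [Primary Transfer (article 9)? no] OR [not an Assessable Handling (article 8)? no] → not satisfied.
article 4 — Restricted Transfer: [Certified Disclosure (article 1)? no] OR [the data include special-category information? no] → not satisfied.
article 11 — Exempt Disclosure: [the processing involves systematic monitoring of a public area? no] AND [the recipient is in a country with an adequacy finding? no] → not satisfied.
article 12 — Accredited Handling: [retention period: 147 months ≥ 169 months? no] AND [the data relate to criminal convictions? no] → not satisfied.
article 5 — Registered Disclosure: [Exempt Disclosure (article 11)? no] AND [Accredited Handling (article 12)? no] → not satisfied.
article 10 — Supervised Use: [not a Restricted Transfer (article 4)? yes] AND [not a Registered Disclosure (article 5)? yes] → satisfied.

Yes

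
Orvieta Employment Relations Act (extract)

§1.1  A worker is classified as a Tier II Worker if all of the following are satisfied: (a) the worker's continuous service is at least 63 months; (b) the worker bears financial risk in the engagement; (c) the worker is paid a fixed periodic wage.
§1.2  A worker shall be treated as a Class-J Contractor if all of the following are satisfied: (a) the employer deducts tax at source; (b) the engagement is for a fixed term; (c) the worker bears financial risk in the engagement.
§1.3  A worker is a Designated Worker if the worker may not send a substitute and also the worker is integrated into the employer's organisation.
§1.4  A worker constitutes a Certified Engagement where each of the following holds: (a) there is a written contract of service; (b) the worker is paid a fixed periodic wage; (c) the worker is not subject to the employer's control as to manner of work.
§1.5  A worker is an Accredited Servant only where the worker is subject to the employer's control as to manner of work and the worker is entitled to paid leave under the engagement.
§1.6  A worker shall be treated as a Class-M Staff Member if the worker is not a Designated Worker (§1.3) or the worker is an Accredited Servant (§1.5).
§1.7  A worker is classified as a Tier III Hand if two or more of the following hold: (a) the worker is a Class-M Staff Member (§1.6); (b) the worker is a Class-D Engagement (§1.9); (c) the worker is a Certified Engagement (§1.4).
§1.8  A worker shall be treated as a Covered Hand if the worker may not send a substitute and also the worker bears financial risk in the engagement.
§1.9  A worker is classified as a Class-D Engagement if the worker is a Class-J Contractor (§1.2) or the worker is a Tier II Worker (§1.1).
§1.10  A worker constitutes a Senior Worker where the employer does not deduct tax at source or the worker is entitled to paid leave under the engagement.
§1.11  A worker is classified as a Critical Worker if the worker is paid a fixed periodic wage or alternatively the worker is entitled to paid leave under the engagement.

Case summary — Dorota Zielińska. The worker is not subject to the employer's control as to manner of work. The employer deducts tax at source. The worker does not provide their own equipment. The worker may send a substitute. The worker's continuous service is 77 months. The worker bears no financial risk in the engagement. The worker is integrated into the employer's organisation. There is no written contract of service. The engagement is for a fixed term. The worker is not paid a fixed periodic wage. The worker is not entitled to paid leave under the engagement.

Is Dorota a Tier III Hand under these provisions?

§1.3 — Designated Worker: [the worker may not send a substitute? no] AND [the worker is integrated into the employer's organisation? yes] → not satisfied.
§1.5 — Accredited Servant: [the worker is subject to the employer's control as to manner of work? no] AND [the worker is entitled to paid leave under the engagement? no] → not satisfied.
§1.6 — Class-M Staff Member: [not a Designated Worker (§1.3)? yes] OR [Accredited Servant (§1.5)? no] → satisfied.
§1.2 — Class-J Contractor: [the employer deducts tax at source? yes] AND [the engagement is for a fixed term? yes] AND [the worker bears financial risk in the engagement? no] → not satisfied.
§1.1 — Tier II Worker: [worker's continuous service: 77 months ≥ 63 months? yes] AND [the worker bears financial risk in the engagement? no] AND [the worker is paid a fixed periodic wage? no] → not satisfied.
§1.9 — Class-D Engagement: [Class-J Contractor (§1.2)? no] OR [Tier II Worker (§1.1)? no] → not satisfied.
§1.4 — Certified Engagement: [there is a written contract of service? no] AND [the worker is paid a fixed periodic wage? no] AND [the worker is not subject to the employer's control as to manner of work? yes] → not satisfied.
§1.7 — Tier III Hand: Class-M Staff Member (§1.6)? yes; Class-D Engagement (§1.9)? no; Certified Engagement (§1.4)? no — 1 of 3 hold (need ≥2) → not satisfied.

No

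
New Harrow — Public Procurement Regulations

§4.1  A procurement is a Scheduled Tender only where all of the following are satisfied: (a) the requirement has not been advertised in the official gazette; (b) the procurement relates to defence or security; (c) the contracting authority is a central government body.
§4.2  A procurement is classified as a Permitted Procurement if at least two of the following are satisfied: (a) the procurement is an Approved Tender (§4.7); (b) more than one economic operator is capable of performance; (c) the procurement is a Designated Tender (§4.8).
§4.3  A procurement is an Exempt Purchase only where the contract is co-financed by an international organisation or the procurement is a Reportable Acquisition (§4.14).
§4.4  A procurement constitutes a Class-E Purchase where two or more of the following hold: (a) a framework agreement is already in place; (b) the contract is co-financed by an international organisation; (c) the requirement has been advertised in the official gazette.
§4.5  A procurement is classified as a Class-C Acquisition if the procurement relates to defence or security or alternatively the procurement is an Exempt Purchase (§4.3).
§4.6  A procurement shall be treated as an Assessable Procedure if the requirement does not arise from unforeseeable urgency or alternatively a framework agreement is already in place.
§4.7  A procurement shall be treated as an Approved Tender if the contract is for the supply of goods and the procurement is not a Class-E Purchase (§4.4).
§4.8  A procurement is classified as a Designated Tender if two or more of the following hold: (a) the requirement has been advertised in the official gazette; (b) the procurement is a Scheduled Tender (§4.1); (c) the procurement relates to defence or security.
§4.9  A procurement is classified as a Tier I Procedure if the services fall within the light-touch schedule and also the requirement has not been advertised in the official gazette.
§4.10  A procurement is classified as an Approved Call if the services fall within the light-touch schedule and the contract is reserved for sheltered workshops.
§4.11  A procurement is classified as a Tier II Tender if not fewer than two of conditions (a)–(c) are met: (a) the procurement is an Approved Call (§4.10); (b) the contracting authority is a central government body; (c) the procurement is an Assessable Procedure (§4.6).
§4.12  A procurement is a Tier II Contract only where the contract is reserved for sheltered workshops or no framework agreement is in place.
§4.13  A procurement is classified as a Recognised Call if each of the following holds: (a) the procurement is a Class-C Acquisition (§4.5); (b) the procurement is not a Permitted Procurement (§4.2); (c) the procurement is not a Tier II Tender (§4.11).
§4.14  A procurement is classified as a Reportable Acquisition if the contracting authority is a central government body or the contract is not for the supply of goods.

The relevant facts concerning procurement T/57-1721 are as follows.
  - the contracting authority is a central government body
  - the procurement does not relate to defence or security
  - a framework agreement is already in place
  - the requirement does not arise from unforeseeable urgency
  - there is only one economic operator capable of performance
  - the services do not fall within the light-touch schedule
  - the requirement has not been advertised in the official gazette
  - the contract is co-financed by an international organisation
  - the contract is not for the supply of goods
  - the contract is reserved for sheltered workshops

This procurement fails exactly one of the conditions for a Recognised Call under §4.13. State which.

Under §4.14: the contracting authority is a central government body? yes; or the contract is not for the supply of goods? yes. So the procurement is a Reportable Acquisition.
Under §4.3: the contract is co-financed by an international organisation? yes; or Reportable Acquisition (§4.14)? yes. So the procurement is an Exempt Purchase.
Under §4.5: the procurement relates to defence or security? no; or Exempt Purchase (§4.3)? yes. So the procurement is a Class-C Acquisition.
Under §4.4: a framework agreement is already in place? yes; the contract is co-financed by an international organisation? yes; the requirement has been advertised in the official gazette? no — 2 of 3 hold (need ≥2) → satisfied.
Under §4.7: the contract is for the supply of goods? no; and not a Class-E Purchase (§4.4)? no. So the procurement is not an Approved Tender.
Under §4.1: the requirement has not been advertised in the official gazette? yes; and the procurement relates to defence or security? no; and the contracting authority is a central government body? yes. So the procurement is not a Scheduled Tender.
Under §4.8: the requirement has been advertised in the official gazette? no; Scheduled Tender (§4.1)? no; the procurement relates to defence or security? no — 0 of 3 hold (need ≥2) → not satisfied.
Under §4.2: Approved Tender (§4.7)? no; more than one economic operator is capable of performance? no; Designated Tender (§4.8)? no — 0 of 3 hold (need ≥2) → not satisfied.
Under §4.10: the services fall within the light-touch schedule? no; and the contract is reserved for sheltered workshops? yes. So the procurement is not an Approved Call.
Under §4.6: the requirement does not arise from unforeseeable urgency? yes; or a framework agreement is already in place? yes. So the procurement is an Assessable Procedure.
Under §4.11: Approved Call (§4.10)? no; the contracting authority is a central government body? yes; Assessable Procedure (§4.6)? yes — 2 of 3 hold (need ≥2) → satisfied.
Under §4.13: Class-C Acquisition (§4.5)? yes; and not a Permitted Procurement (§4.2)? yes; and not a Tier II Tender (§4.11)? no. So the procurement is not a Recognised Call.

Tier II Tender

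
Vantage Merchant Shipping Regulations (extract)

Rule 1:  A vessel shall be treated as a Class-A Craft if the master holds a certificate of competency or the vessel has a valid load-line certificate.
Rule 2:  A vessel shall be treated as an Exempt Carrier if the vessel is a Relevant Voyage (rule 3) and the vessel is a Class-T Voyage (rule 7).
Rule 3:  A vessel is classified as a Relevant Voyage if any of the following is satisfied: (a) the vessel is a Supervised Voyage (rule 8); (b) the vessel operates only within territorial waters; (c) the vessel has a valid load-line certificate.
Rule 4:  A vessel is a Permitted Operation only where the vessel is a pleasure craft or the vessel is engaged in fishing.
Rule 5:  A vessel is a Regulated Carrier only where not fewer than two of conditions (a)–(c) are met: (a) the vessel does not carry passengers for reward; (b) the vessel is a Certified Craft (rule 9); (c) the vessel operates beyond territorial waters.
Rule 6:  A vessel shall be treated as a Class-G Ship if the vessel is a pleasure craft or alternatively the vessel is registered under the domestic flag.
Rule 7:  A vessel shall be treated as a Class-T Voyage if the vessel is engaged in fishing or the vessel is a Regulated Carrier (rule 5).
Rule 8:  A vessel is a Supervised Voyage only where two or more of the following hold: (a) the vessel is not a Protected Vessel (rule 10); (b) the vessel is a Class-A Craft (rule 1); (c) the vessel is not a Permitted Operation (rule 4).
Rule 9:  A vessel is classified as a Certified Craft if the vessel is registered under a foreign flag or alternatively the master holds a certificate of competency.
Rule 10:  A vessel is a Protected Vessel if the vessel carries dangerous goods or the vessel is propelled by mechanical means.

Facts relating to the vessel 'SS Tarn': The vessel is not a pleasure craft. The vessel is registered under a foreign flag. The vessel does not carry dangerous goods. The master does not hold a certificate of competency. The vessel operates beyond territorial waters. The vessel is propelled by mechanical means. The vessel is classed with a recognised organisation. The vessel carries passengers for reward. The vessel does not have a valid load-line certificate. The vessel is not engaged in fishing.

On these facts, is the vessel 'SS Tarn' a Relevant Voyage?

rule 10 — Protected Vessel: [the vessel carries dangerous goods? no] OR [the vessel is propelled by mechanical means? yes] → satisfied.
rule 1 — Class-A Craft: [the master holds a certificate of competency? no] OR [the vessel has a valid load-line certificate? no] → not satisfied.
rule 4 — Permitted Operation: [the vessel is a pleasure craft? no] OR [the vessel is engaged in fishing? no] → not satisfied.
rule 8 — Supervised Voyage: not a Protected Vessel (rule 10)? no; Class-A Craft (rule 1)? no; not a Permitted Operation (rule 4)? yes — 1 of 3 hold (need ≥2) → not satisfied.
rule 3 — Relevant Voyage: [Supervised Voyage (rule 8)? no] OR [the vessel operates only within territorial waters? no] OR [the vessel has a valid load-line certificate? no] → not satisfied.

No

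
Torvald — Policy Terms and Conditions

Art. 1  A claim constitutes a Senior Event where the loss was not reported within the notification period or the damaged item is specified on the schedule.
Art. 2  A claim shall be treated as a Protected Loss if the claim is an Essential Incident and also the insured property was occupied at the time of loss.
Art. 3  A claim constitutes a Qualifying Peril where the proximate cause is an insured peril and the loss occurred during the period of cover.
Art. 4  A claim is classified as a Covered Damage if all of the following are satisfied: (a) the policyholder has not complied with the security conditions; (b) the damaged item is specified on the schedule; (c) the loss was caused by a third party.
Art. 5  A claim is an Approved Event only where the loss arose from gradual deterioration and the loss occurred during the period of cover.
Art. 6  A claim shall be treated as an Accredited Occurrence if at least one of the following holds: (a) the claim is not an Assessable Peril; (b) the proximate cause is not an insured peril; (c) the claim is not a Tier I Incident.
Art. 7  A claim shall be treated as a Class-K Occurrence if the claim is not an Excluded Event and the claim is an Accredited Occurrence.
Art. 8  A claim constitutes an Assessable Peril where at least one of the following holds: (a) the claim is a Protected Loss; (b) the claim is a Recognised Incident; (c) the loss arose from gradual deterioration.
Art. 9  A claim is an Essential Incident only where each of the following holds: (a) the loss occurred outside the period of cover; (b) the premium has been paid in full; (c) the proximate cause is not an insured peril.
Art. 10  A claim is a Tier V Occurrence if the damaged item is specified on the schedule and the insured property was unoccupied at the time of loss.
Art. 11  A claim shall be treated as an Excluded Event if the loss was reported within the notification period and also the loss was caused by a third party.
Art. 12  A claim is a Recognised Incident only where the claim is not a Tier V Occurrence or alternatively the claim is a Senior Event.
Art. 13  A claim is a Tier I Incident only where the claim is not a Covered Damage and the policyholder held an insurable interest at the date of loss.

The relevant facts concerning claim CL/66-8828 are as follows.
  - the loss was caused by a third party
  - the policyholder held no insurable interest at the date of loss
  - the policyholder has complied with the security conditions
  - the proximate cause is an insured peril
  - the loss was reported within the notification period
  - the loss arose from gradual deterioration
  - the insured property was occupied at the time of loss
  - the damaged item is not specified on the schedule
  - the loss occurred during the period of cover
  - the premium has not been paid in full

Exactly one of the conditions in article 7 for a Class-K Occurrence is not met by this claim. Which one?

Excluded Event

Under article 11: the loss was reported within the notification period? yes; and the loss was caused by a third party? yes. So the claim is an Excluded Event.
Under article 9: the loss occurred outside the period of cover? no; and the premium has been paid in full? no; and the proximate cause is not an insured peril? no. So the claim is not an Essential Incident.
Under article 2: Essential Incident (article 9)? no; and the insured property was occupied at the time of loss? yes. So the claim is not a Protected Loss.
Under article 10: the damaged item is specified on the schedule? no; and the insured property was unoccupied at the time of loss? no. So the claim is not a Tier V Occurrence.
Under article 1: the loss was not reported within the notification period? no; or the damaged item is specified on the schedule? no. So the claim is not a Senior Event.
Under article 12: not a Tier V Occurrence (article 10)? yes; or Senior Event (article 1)? no. So the claim is a Recognised Incident.
Under article 8: Protected Loss (article 2)? no; or Recognised Incident (article 12)? yes; or the loss arose from gradual deterioration? yes. So the claim is an Assessable Peril.
Under article 4: the policyholder has not complied with the security conditions? no; and the damaged item is specified on the schedule? no; and the loss was caused by a third party? yes. So the claim is not a Covered Damage.
Under article 13: not a Covered Damage (article 4)? yes; and the policyholder held an insurable interest at the date of loss? no. So the claim is not a Tier I Incident.
Under article 6: not an Assessable Peril (article 8)? no; or the proximate cause is not an insured peril? no; or not a Tier I Incident (article 13)? yes. So the claim is an Accredited Occurrence.
Under article 7: not an Excluded Event (article 11)? no; and Accredited Occurrence (article 6)? yes. So the claim is not a Class-K Occurrence.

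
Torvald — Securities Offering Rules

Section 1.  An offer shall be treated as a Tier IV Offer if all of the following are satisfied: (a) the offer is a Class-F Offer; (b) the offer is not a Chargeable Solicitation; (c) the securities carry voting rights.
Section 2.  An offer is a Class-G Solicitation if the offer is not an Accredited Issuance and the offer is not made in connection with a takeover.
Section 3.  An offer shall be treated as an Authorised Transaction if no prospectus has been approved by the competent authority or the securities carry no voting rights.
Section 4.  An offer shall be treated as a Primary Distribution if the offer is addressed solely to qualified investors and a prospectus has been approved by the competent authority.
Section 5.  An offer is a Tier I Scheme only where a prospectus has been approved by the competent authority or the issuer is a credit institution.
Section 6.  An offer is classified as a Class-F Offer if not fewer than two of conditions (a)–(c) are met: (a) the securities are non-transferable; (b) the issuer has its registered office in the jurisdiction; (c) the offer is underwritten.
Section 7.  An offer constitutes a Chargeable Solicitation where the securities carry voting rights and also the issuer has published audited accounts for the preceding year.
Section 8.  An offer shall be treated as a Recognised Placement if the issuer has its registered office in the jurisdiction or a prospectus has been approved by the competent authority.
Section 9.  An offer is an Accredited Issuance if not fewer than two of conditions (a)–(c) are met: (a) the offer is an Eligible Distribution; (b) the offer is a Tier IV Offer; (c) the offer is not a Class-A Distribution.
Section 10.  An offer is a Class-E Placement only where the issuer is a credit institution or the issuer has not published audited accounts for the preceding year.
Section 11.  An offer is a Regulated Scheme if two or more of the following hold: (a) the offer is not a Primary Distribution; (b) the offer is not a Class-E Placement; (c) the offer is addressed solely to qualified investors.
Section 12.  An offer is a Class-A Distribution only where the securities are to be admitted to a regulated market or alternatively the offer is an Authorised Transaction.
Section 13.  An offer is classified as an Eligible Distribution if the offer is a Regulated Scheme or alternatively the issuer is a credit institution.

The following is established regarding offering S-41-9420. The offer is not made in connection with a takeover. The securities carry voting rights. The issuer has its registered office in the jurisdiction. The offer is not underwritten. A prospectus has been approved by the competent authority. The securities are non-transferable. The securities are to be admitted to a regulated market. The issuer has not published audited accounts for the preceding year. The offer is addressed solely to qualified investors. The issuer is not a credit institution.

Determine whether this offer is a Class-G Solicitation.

Yes

section 4 — Primary Distribution: [the offer is addressed solely to qualified investors? yes] AND [a prospectus has been approved by the competent authority? yes] → satisfied.
section 10 — Class-E Placement: [the issuer is a credit institution? no] OR [the issuer has not published audited accounts for the preceding year? yes] → satisfied.
section 11 — Regulated Scheme: not a Primary Distribution (section 4)? no; not a Class-E Placement (section 10)? no; the offer is addressed solely to qualified investors? yes — 1 of 3 hold (need ≥2) → not satisfied.
section 13 — Eligible Distribution: [Regulated Scheme (section 11)? no] OR [the issuer is a credit institution? no] → not satisfied.
section 6 — Class-F Offer: the securities are non-transferable? yes; the issuer has its registered office in the jurisdiction? yes; the offer is underwritten? no — 2 of 3 hold (need ≥2) → satisfied.
section 7 — Chargeable Solicitation: [the securities carry voting rights? yes] AND [the issuer has published audited accounts for the preceding year? no] → not satisfied.
section 1 — Tier IV Offer: [Class-F Offer (section 6)? yes] AND [not a Chargeable Solicitation (section 7)? yes] AND [the securities carry voting rights? yes] → satisfied.
section 3 — Authorised Transaction: [no prospectus has been approved by the competent authority? no] OR [the securities carry no voting rights? no] → not satisfied.
section 12 — Class-A Distribution: [the securities are to be admitted to a regulated market? yes] OR [Authorised Transaction (section 3)? no] → satisfied.
section 9 — Accredited Issuance: Eligible Distribution (section 13)? no; Tier IV Offer (section 1)? yes; not a Class-A Distribution (section 12)? no — 1 of 3 hold (need ≥2) → not satisfied.
section 2 — Class-G Solicitation: [not an Accredited Issuance (section 9)? yes] AND [the offer is not made in connection with a takeover? yes] → satisfied.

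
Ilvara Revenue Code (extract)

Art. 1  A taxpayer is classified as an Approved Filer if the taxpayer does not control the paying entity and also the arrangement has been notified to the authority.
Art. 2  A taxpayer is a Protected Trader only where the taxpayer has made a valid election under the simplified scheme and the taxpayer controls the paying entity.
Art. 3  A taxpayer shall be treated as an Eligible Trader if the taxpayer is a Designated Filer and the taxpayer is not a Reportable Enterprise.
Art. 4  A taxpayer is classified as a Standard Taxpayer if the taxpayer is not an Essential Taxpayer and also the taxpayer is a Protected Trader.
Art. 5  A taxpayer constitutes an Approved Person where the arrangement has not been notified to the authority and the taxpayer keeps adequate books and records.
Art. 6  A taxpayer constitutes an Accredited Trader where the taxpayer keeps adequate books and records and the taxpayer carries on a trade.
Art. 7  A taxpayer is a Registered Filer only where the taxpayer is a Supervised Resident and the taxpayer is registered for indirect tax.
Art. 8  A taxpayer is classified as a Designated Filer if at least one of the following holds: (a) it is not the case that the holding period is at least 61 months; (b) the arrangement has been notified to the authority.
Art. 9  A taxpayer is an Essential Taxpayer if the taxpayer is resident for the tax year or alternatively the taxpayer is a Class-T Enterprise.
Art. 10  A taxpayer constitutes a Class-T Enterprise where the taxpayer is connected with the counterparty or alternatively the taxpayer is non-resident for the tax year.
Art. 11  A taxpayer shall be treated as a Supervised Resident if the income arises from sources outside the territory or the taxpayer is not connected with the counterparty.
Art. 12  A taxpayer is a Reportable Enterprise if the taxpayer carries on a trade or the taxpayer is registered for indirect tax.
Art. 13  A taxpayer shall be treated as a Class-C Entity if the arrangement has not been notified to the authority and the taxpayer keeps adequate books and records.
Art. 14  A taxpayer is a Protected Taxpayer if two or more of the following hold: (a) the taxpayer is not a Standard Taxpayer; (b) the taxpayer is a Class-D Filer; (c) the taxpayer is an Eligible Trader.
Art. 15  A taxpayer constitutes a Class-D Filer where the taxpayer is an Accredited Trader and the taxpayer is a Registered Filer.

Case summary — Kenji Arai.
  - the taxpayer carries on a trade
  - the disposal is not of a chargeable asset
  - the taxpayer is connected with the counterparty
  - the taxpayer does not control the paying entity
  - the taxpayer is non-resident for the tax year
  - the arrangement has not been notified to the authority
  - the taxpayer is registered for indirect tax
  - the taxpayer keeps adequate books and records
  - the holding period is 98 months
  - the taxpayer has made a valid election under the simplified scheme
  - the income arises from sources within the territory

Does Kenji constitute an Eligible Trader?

No

article 8 — Designated Filer: [holding period: 98 months ≥ 61 months? yes, so negated condition no] OR [the arrangement has been notified to the authority? no] → not satisfied.
article 12 — Reportable Enterprise: [the taxpayer carries on a trade? yes] OR [the taxpayer is registered for indirect tax? yes] → satisfied.
article 3 — Eligible Trader: [Designated Filer (article 8)? no] AND [not a Reportable Enterprise (article 12)? no] → not satisfied.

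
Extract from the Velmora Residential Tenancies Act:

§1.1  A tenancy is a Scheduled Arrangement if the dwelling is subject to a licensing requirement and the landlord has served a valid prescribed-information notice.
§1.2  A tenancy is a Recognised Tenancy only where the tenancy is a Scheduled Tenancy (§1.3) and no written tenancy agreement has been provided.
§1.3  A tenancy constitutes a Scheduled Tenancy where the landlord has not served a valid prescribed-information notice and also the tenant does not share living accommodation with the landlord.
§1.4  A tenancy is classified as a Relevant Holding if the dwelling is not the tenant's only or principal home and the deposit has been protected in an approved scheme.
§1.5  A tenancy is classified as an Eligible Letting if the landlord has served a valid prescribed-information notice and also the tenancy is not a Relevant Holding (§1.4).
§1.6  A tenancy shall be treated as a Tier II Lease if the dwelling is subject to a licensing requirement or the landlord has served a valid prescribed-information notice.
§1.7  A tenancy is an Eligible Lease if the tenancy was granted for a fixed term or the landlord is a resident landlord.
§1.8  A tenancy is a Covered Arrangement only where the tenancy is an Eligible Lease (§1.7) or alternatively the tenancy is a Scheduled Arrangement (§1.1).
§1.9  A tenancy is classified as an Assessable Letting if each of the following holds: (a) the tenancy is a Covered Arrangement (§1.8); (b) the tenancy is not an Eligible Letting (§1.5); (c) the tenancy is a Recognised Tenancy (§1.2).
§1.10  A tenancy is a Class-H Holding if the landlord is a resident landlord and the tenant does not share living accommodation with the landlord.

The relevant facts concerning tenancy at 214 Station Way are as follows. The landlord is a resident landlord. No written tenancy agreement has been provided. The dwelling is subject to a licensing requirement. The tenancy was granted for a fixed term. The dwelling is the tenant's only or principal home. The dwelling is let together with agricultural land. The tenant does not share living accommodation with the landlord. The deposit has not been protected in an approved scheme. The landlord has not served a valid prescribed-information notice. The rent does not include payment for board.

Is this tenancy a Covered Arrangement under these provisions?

§1.7 — Eligible Lease: [the tenancy was granted for a fixed term? yes] OR [the landlord is a resident landlord? yes] → satisfied.
§1.1 — Scheduled Arrangement: [the dwelling is subject to a licensing requirement? yes] AND [the landlord has served a valid prescribed-information notice? no] → not satisfied.
§1.8 — Covered Arrangement: [Eligible Lease (§1.7)? yes] OR [Scheduled Arrangement (§1.1)? no] → satisfied.

Yes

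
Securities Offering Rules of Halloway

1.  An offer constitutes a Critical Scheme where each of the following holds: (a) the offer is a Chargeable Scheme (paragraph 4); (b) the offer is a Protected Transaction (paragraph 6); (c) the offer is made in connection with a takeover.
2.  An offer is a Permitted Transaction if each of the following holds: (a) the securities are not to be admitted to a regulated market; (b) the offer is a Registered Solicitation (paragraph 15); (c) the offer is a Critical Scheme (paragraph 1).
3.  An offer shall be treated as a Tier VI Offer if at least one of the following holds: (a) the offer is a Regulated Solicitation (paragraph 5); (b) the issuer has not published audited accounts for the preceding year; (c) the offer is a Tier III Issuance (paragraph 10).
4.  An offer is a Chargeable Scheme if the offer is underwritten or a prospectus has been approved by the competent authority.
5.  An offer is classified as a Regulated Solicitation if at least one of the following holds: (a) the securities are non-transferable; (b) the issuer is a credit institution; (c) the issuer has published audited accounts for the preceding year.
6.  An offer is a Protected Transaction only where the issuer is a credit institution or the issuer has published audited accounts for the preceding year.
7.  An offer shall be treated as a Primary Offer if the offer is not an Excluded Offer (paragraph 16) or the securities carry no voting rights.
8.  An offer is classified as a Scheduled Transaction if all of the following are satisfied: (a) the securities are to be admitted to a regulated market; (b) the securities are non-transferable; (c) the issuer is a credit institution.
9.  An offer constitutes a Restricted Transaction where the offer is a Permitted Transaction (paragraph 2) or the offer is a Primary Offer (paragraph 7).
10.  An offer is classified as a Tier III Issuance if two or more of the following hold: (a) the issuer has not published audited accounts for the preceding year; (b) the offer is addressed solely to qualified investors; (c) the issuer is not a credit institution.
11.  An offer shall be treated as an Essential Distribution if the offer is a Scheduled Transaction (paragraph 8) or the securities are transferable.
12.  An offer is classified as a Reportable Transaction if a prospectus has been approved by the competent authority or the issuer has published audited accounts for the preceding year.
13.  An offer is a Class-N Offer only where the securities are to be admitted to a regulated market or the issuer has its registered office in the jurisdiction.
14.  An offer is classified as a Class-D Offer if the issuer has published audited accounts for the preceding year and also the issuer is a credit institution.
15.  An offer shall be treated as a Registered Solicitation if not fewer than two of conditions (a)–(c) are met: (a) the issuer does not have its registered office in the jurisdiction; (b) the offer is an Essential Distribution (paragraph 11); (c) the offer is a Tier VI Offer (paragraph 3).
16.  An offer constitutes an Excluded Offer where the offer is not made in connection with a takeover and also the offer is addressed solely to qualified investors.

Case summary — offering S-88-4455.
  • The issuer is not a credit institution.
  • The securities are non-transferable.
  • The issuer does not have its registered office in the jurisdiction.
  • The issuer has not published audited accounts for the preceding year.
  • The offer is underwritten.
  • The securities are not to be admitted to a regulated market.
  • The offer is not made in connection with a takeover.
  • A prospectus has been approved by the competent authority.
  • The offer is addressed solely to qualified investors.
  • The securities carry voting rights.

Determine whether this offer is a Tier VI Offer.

Yes

paragraph 5 — Regulated Solicitation: [the securities are non-transferable? yes] OR [the issuer is a credit institution? no] OR [the issuer has published audited accounts for the preceding year? no] → satisfied.
paragraph 10 — Tier III Issuance: the issuer has not published audited accounts for the preceding year? yes; the offer is addressed solely to qualified investors? yes; the issuer is not a credit institution? yes — 3 of 3 hold (need ≥2) → satisfied.
paragraph 3 — Tier VI Offer: [Regulated Solicitation (paragraph 5)? yes] OR [the issuer has not published audited accounts for the preceding year? yes] OR [Tier III Issuance (paragraph 10)? yes] → satisfied.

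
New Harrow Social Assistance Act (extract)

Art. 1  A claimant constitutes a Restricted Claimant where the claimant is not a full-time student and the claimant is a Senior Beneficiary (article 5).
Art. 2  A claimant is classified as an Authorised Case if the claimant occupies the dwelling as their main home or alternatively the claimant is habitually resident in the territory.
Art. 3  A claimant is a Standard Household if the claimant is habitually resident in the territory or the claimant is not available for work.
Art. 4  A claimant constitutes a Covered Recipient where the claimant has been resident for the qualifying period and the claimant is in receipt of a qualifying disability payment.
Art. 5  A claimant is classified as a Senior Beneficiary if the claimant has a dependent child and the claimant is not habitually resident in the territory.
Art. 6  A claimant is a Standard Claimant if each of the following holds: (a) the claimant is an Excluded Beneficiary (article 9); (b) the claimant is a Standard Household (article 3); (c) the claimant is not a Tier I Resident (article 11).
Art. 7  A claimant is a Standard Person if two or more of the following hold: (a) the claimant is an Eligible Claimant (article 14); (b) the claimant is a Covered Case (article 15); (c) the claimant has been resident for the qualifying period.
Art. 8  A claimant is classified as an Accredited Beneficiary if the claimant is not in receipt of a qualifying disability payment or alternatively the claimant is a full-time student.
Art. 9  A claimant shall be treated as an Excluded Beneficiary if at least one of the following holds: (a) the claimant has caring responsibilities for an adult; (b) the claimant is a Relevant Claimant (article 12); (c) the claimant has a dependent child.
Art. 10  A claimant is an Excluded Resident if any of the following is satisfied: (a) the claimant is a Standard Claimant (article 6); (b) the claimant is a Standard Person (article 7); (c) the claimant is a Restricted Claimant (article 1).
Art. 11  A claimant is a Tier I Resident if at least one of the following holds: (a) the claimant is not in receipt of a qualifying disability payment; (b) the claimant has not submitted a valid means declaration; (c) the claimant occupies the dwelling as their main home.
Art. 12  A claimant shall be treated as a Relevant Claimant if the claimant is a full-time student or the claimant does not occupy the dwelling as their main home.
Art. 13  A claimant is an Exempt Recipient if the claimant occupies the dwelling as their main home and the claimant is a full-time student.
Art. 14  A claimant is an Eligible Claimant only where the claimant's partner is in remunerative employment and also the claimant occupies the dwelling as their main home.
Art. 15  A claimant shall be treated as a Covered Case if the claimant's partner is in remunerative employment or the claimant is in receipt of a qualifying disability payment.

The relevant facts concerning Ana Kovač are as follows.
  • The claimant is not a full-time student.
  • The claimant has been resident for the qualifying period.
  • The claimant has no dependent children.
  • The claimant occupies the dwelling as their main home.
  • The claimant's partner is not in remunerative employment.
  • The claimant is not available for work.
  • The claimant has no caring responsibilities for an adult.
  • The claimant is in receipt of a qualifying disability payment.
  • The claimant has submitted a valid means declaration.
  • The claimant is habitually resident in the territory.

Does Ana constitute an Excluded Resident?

Under article 12: the claimant is a full-time student? no; or the claimant does not occupy the dwelling as their main home? no. So the claimant is not a Relevant Claimant.
Under article 9: the claimant has caring responsibilities for an adult? no; or Relevant Claimant (article 12)? no; or the claimant has a dependent child? no. So the claimant is not an Excluded Beneficiary.
Under article 3: the claimant is habitually resident in the territory? yes; or the claimant is not available for work? yes. So the claimant is a Standard Household.
Under article 11: the claimant is not in receipt of a qualifying disability payment? no; or the claimant has not submitted a valid means declaration? no; or the claimant occupies the dwelling as their main home? yes. So the claimant is a Tier I Resident.
Under article 6: Excluded Beneficiary (article 9)? no; and Standard Household (article 3)? yes; and not a Tier I Resident (article 11)? no. So the claimant is not a Standard Claimant.
Under article 14: the claimant's partner is in remunerative employment? no; and the claimant occupies the dwelling as their main home? yes. So the claimant is not an Eligible Claimant.
Under article 15: the claimant's partner is in remunerative employment? no; or the claimant is in receipt of a qualifying disability payment? yes. So the claimant is a Covered Case.
Under article 7: Eligible Claimant (article 14)? no; Covered Case (article 15)? yes; the claimant has been resident for the qualifying period? yes — 2 of 3 hold (need ≥2) → satisfied.
Under article 5: the claimant has a dependent child? no; and the claimant is not habitually resident in the territory? no. So the claimant is not a Senior Beneficiary.
Under article 1: the claimant is not a full-time student? yes; and Senior Beneficiary (article 5)? no. So the claimant is not a Restricted Claimant.
Under article 10: Standard Claimant (article 6)? no; or Standard Person (article 7)? yes; or Restricted Claimant (article 1)? no. So the claimant is an Excluded Resident.

Yes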